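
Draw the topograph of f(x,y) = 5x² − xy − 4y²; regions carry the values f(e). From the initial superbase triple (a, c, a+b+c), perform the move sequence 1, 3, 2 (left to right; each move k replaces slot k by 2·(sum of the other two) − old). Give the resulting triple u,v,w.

start (5,-4,0) = (f(1,0),f(0,1),f(1,1))
replace slot 1: 2·((-4)+0) − 5 = -13 → (-13,-4,0)
replace slot 3: 2·((-13)+(-4)) − 0 = -34 → (-13,-4,-34)
replace slot 2: 2·((-13)+(-34)) − (-4) = -90 → (-13,-90,-34)

-13,-90,-34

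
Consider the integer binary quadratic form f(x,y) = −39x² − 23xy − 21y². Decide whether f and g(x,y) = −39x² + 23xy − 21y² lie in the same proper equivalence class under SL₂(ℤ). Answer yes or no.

D₁ = -2747, D₂ = -2747
f is negative-definite; reduce −f:
−f: flip: (39,23,21)→(21,-23,39)
−f: translate: b→19 (≡-23 mod 42), so (21,-23,39)→(21,19,37)
−f: reduced (well bottom): (21,19,37) with a≤c, −a<b≤a
flip sign back: reduced form of f is (-21,-19,-37)
g is negative-definite; reduce −g:
−g: flip: (39,-23,21)→(21,23,39)
−g: translate: b→-19 (≡23 mod 42), so (21,23,39)→(21,-19,37)
−g: reduced (well bottom): (21,-19,37) with a≤c, −a<b≤a
flip sign back: reduced form of g is (-21,19,-37)
reduced forms (-21, -19, -37) vs (-21, 19, -37) ⇒ inequivalent

no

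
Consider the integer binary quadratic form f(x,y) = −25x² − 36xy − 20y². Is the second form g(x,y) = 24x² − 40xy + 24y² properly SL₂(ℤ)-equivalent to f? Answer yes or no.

D₁ = -704, D₂ = -704
f is negative-definite; reduce −f:
−f: translate: b→-14 (≡36 mod 50), so (25,36,20)→(25,-14,9)
−f: flip: (25,-14,9)→(9,14,25)
−f: translate: b→-4 (≡14 mod 18), so (9,14,25)→(9,-4,20)
−f: reduced (well bottom): (9,-4,20) with a≤c, −a<b≤a
flip sign back: reduced form of f is (-9,4,-20)
g: translate: b→8 (≡-40 mod 48), so (24,-40,24)→(24,8,8)
g: flip: (24,8,8)→(8,-8,24)
g: translate: b→8 (≡-8 mod 16), so (8,-8,24)→(8,8,24)
g: reduced (well bottom): (8,8,24) with a≤c, −a<b≤a
reduced forms (-9, 4, -20) vs (8, 8, 24) ⇒ inequivalent

no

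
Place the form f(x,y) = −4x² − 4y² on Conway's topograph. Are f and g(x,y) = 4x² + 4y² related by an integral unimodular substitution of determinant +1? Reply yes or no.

D₁ = -64, D₂ = -64
f is negative-definite; reduce −f:
−f: reduced (well bottom): (4,0,4) with a≤c, −a<b≤a
flip sign back: reduced form of f is (-4,0,-4)
g: reduced (well bottom): (4,0,4) with a≤c, −a<b≤a
reduced forms (-4, 0, -4) vs (4, 0, 4) ⇒ inequivalent

no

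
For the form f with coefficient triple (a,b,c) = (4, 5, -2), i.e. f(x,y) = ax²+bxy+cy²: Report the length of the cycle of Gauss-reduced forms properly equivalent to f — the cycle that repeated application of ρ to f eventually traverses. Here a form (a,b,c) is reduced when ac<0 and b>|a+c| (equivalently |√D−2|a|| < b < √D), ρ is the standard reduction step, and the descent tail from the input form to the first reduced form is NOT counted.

D = 57, ⌊√D⌋ = 7
river: ρ → (-2,7,1)
river: ρ → (1,7,-2)
river: ρ → (-2,5,4)
river: ρ → (4,3,-3)
river: ρ → (-3,3,4)
river: ρ → (4,5,-2)
ρ-cycle length = 6 (tail of 0 descent steps not counted)

6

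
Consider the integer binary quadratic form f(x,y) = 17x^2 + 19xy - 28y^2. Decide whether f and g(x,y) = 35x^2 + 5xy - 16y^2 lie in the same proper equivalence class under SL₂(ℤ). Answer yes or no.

D₁ = 2265, D₂ = 2265
river cycle of f (length 22): (-28, 37, 8), (8, 43, -13), (-13, 35, 20), (20, 45, -3), (-3, 45, 20), (20, 35, -13), (-13, 43, 8), (8, 37, -28), (-28, 19, 17), (17, 15, -30), … (12 more)
river cycle of g (length 26): (-16, 27, 24), (24, 21, -19), (-19, 17, 26), (26, 35, -10), (-10, 45, 6), (6, 39, -31), (-31, 23, 14), (14, 33, -21), (-21, 9, 26), (26, 43, -4), … (16 more)
cycles differ ⇒ inequivalent

no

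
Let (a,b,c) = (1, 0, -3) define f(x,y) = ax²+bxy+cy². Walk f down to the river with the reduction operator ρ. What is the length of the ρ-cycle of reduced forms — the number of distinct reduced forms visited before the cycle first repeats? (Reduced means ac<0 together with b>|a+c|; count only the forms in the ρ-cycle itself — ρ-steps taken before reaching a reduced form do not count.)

D = 12, ⌊√D⌋ = 3
descent: ρ → (-3,0,1)
descent: ρ → (1,2,-2)  [lands on river]
river: ρ → (-2,2,1)
ρ-cycle length = 2 (tail of 2 descent steps not counted)

2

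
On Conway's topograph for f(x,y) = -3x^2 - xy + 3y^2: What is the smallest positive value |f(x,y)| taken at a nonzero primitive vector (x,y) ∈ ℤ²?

descent: ρ → (3,1,-3)  [lands on river]
river: ρ → (-3,5,1)
river: ρ → (1,5,-3)
river: ρ → (-3,1,3)
river: ρ → (3,5,-1)
river: ρ → (-1,5,3)
closes: descent 1, river 6
min |a| on river = 1

1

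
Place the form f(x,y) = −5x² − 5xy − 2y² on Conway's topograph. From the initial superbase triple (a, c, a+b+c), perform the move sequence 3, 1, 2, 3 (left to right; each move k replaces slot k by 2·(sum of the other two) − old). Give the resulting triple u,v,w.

start (-5,-2,-12) = (f(1,0),f(0,1),f(1,1))
replace slot 3: 2·((-5)+(-2)) − (-12) = -2 → (-5,-2,-2)
replace slot 1: 2·((-2)+(-2)) − (-5) = -3 → (-3,-2,-2)
replace slot 2: 2·((-3)+(-2)) − (-2) = -8 → (-3,-8,-2)
replace slot 3: 2·((-3)+(-8)) − (-2) = -20 → (-3,-8,-20)

-3,-8,-20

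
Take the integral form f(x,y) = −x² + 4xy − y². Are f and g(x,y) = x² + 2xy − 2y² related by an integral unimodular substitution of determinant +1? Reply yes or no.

D₁ = 12, D₂ = 12
river cycle of f (length 2): (-1, 2, 2), (2, 2, -1)
river cycle of g (length 2): (-2, 2, 1), (1, 2, -2)
cycles differ ⇒ inequivalent

no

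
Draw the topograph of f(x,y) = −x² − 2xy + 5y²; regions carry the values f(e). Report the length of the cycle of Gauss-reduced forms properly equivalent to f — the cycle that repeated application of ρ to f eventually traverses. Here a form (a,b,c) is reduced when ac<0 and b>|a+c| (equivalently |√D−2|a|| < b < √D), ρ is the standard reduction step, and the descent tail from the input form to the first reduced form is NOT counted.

D = 24, ⌊√D⌋ = 4
descent: ρ → (5,2,-1)
descent: ρ → (-1,4,2)  [lands on river]
river: ρ → (2,4,-1)
ρ-cycle length = 2 (tail of 2 descent steps not counted)

2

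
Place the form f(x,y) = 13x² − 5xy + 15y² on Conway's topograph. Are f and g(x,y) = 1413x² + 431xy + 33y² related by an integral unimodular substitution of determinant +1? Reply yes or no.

D₁ = -755, D₂ = -755
f: reduced (well bottom): (13,-5,15) with a≤c, −a<b≤a
g: flip: (1413,431,33)→(33,-431,1413)
g: translate: b→31 (≡-431 mod 66), so (33,-431,1413)→(33,31,13)
g: flip: (33,31,13)→(13,-31,33)
g: translate: b→-5 (≡-31 mod 26), so (13,-31,33)→(13,-5,15)
g: reduced (well bottom): (13,-5,15) with a≤c, −a<b≤a
reduced forms (13, -5, 15) vs (13, -5, 15) ⇒ equivalent

yes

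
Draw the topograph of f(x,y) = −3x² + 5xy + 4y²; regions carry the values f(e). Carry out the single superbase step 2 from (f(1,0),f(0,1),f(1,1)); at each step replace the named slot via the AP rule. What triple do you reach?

start (-3,4,6) = (f(1,0),f(0,1),f(1,1))
replace slot 2: 2·((-3)+6) − 4 = 2 → (-3,2,6)

-3,2,6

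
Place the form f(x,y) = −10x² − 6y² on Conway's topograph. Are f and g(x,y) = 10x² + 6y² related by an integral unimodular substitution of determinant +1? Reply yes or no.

D₁ = -240, D₂ = -240
f is negative-definite; reduce −f:
−f: flip: (10,0,6)→(6,0,10)
−f: reduced (well bottom): (6,0,10) with a≤c, −a<b≤a
flip sign back: reduced form of f is (-6,0,-10)
g: flip: (10,0,6)→(6,0,10)
g: reduced (well bottom): (6,0,10) with a≤c, −a<b≤a
reduced forms (-6, 0, -10) vs (6, 0, 10) ⇒ inequivalent

no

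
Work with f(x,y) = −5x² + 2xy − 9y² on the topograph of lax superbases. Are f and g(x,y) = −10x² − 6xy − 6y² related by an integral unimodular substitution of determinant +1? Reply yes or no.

D₁ = -176, D₂ = -204
discriminants differ ⇒ not SL₂(ℤ)-equivalent

no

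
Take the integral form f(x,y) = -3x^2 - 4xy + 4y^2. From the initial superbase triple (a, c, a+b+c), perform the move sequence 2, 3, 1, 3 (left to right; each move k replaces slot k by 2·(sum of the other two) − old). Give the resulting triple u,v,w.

start (-3,4,-3) = (f(1,0),f(0,1),f(1,1))
replace slot 2: 2·((-3)+(-3)) − 4 = -16 → (-3,-16,-3)
replace slot 3: 2·((-3)+(-16)) − (-3) = -35 → (-3,-16,-35)
replace slot 1: 2·((-16)+(-35)) − (-3) = -99 → (-99,-16,-35)
replace slot 3: 2·((-99)+(-16)) − (-35) = -195 → (-99,-16,-195)

-99,-16,-195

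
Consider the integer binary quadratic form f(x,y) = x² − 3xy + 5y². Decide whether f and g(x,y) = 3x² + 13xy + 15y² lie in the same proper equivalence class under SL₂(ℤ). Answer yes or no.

D₁ = -11, D₂ = -11
f: translate: b→1 (≡-3 mod 2), so (1,-3,5)→(1,1,3)
f: reduced (well bottom): (1,1,3) with a≤c, −a<b≤a
g: translate: b→1 (≡13 mod 6), so (3,13,15)→(3,1,1)
g: flip: (3,1,1)→(1,-1,3)
g: translate: b→1 (≡-1 mod 2), so (1,-1,3)→(1,1,3)
g: reduced (well bottom): (1,1,3) with a≤c, −a<b≤a
reduced forms (1, 1, 3) vs (1, 1, 3) ⇒ equivalent

yes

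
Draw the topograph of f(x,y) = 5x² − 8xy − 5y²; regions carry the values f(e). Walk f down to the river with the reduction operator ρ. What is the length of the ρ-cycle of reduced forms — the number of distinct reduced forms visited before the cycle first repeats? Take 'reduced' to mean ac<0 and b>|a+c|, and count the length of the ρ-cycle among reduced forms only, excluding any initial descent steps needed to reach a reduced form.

D = 164, ⌊√D⌋ = 12
descent: ρ → (-5,8,5)  [lands on river]
river: ρ → (5,12,-1)
river: ρ → (-1,12,5)
river: ρ → (5,8,-5)
river: ρ → (-5,12,1)
river: ρ → (1,12,-5)
ρ-cycle length = 6 (tail of 1 descent step not counted)

6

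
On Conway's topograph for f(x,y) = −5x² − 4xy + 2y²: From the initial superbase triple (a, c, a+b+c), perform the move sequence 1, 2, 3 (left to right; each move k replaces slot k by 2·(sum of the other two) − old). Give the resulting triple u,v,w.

start (-5,2,-7) = (f(1,0),f(0,1),f(1,1))
replace slot 1: 2·(2+(-7)) − (-5) = -5 → (-5,2,-7)
replace slot 2: 2·((-5)+(-7)) − 2 = -26 → (-5,-26,-7)
replace slot 3: 2·((-5)+(-26)) − (-7) = -55 → (-5,-26,-55)

-5,-26,-55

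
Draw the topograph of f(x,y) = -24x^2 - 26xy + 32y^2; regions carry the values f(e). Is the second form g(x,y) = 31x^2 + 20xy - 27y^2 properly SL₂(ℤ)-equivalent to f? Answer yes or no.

D₁ = 3748, D₂ = 3748
river cycle of f (length 62): (32, 26, -24), (-24, 22, 34), (34, 46, -12), (-12, 50, 26), (26, 54, -8), (-8, 58, 12), (12, 38, -48), (-48, 58, 2), (2, 58, -48), (-48, 38, 12), … (52 more)
river cycle of g (length 66): (-27, 34, 24), (24, 14, -37), (-37, 60, 1), (1, 60, -37), (-37, 14, 24), (24, 34, -27), (-27, 20, 31), (31, 42, -16), (-16, 54, 13), (13, 50, -24), … (56 more)
cycles differ ⇒ inequivalent

no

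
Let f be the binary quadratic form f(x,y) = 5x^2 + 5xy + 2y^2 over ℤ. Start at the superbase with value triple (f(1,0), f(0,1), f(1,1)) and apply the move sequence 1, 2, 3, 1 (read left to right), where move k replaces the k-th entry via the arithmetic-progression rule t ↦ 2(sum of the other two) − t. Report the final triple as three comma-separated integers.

start (5,2,12) = (f(1,0),f(0,1),f(1,1))
replace slot 1: 2·(2+12) − 5 = 23 → (23,2,12)
replace slot 2: 2·(23+12) − 2 = 68 → (23,68,12)
replace slot 3: 2·(23+68) − 12 = 170 → (23,68,170)
replace slot 1: 2·(68+170) − 23 = 453 → (453,68,170)

453,68,170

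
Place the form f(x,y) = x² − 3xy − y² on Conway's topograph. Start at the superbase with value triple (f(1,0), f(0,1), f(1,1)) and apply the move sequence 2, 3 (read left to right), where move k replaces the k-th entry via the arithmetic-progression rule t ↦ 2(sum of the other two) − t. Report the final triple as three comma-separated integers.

start (1,-1,-3) = (f(1,0),f(0,1),f(1,1))
replace slot 2: 2·(1+(-3)) − (-1) = -3 → (1,-3,-3)
replace slot 3: 2·(1+(-3)) − (-3) = -1 → (1,-3,-1)

1,-3,-1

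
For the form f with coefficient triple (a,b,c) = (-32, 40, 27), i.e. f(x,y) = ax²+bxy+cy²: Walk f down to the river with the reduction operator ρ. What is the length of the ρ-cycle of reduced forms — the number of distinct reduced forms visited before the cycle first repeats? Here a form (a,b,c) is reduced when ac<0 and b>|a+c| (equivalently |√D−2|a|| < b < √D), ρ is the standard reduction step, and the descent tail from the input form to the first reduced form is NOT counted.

D = 5056, ⌊√D⌋ = 71
river: ρ → (27,68,-4)
river: ρ → (-4,68,27)
river: ρ → (27,40,-32)
river: ρ → (-32,24,35)
river: ρ → (35,46,-21)
river: ρ → (-21,38,43)
river: ρ → (43,48,-16)
river: ρ → (-16,48,43)
river: ρ → (43,38,-21)
river: ρ → (-21,46,35)
river: ρ → (35,24,-32)
river: ρ → (-32,40,27)
ρ-cycle length = 12 (tail of 0 descent steps not counted)

12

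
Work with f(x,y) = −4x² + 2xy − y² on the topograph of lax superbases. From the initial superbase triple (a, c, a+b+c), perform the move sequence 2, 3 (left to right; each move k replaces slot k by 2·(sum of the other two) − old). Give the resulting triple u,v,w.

start (-4,-1,-3) = (f(1,0),f(0,1),f(1,1))
replace slot 2: 2·((-4)+(-3)) − (-1) = -13 → (-4,-13,-3)
replace slot 3: 2·((-4)+(-13)) − (-3) = -31 → (-4,-13,-31)

-4,-13,-31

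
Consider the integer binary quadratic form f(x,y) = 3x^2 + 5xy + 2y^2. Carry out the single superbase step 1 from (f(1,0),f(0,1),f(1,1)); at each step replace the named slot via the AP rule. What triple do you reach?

start (3,2,10) = (f(1,0),f(0,1),f(1,1))
replace slot 1: 2·(2+10) − 3 = 21 → (21,2,10)

21,2,10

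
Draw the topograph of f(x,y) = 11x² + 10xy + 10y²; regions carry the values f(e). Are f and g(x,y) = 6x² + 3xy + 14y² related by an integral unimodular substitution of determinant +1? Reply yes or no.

D₁ = -340, D₂ = -327
discriminants differ ⇒ not SL₂(ℤ)-equivalent

no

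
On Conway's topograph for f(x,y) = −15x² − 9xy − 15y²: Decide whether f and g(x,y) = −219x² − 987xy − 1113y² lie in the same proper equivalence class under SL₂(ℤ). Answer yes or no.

D₁ = -819, D₂ = -819
f is negative-definite; reduce −f:
−f: reduced (well bottom): (15,9,15) with a≤c, −a<b≤a
flip sign back: reduced form of f is (-15,-9,-15)
g is negative-definite; reduce −g:
−g: translate: b→111 (≡987 mod 438), so (219,987,1113)→(219,111,15)
−g: flip: (219,111,15)→(15,-111,219)
−g: translate: b→9 (≡-111 mod 30), so (15,-111,219)→(15,9,15)
−g: reduced (well bottom): (15,9,15) with a≤c, −a<b≤a
flip sign back: reduced form of g is (-15,-9,-15)
reduced forms (-15, -9, -15) vs (-15, -9, -15) ⇒ equivalent

yes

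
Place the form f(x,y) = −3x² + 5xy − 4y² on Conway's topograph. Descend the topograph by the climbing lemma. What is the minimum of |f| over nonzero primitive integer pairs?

translate: b→1 (≡-5 mod 6), so (3,-5,4)→(3,1,2)
flip: (3,1,2)→(2,-1,3)
reduced (well bottom): (2,-1,3) with a≤c, −a<b≤a
well minimum |f| = |-2| = 2 (negative-definite)

2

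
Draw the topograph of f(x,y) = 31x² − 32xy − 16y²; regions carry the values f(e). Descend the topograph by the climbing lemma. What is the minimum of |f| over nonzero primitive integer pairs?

descent: ρ → (-16,32,31)  [lands on river]
river: ρ → (31,30,-17)
river: ρ → (-17,38,23)
river: ρ → (23,54,-1)
river: ρ → (-1,54,23)
river: ρ → (23,38,-17)
river: ρ → (-17,30,31)
river: ρ → (31,32,-16)
closes: descent 1, river 8
min |a| on river = 1

1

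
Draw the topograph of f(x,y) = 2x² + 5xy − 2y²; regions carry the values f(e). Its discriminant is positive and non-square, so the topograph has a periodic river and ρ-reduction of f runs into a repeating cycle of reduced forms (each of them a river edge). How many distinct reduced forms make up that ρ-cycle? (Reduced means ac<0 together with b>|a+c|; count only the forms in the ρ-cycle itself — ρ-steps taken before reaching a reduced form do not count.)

D = 41, ⌊√D⌋ = 6
river: ρ → (-2,3,4)
river: ρ → (4,5,-1)
river: ρ → (-1,5,4)
river: ρ → (4,3,-2)
river: ρ → (-2,5,2)
river: ρ → (2,3,-4)
river: ρ → (-4,5,1)
river: ρ → (1,5,-4)
river: ρ → (-4,3,2)
river: ρ → (2,5,-2)
ρ-cycle length = 10 (tail of 0 descent steps not counted)

10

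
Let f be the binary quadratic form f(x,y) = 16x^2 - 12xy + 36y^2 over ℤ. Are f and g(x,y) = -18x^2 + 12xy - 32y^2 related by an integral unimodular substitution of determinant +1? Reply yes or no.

D₁ = -2160, D₂ = -2160
f: reduced (well bottom): (16,-12,36) with a≤c, −a<b≤a
g is negative-definite; reduce −g:
−g: reduced (well bottom): (18,-12,32) with a≤c, −a<b≤a
flip sign back: reduced form of g is (-18,12,-32)
reduced forms (16, -12, 36) vs (-18, 12, -32) ⇒ inequivalent

no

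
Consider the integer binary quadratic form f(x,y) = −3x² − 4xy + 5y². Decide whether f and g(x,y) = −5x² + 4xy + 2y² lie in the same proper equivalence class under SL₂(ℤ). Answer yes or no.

D₁ = 76, D₂ = 56
discriminants differ ⇒ not SL₂(ℤ)-equivalent

no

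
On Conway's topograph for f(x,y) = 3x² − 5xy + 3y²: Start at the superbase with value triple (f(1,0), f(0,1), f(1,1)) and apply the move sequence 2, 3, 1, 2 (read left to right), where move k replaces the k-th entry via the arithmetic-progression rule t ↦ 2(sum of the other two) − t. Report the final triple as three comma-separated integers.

start (3,3,1) = (f(1,0),f(0,1),f(1,1))
replace slot 2: 2·(3+1) − 3 = 5 → (3,5,1)
replace slot 3: 2·(3+5) − 1 = 15 → (3,5,15)
replace slot 1: 2·(5+15) − 3 = 37 → (37,5,15)
replace slot 2: 2·(37+15) − 5 = 99 → (37,99,15)

37,99,15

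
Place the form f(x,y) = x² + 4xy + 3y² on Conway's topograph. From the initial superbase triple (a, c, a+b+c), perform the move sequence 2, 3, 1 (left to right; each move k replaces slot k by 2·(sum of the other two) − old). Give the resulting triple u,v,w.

start (1,3,8) = (f(1,0),f(0,1),f(1,1))
replace slot 2: 2·(1+8) − 3 = 15 → (1,15,8)
replace slot 3: 2·(1+15) − 8 = 24 → (1,15,24)
replace slot 1: 2·(15+24) − 1 = 77 → (77,15,24)

77,15,24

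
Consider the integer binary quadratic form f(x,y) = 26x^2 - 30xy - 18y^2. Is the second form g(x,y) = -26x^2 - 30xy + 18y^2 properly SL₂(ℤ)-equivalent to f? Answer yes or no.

D₁ = 2772, D₂ = 2772
river cycle of f (length 6): (-18, 30, 26), (26, 22, -22), (-22, 22, 26), (26, 30, -18), (-18, 42, 14), (14, 42, -18)
river cycle of g (length 6): (18, 30, -26), (-26, 22, 22), (22, 22, -26), (-26, 30, 18), (18, 42, -14), (-14, 42, 18)
cycles differ ⇒ inequivalent

no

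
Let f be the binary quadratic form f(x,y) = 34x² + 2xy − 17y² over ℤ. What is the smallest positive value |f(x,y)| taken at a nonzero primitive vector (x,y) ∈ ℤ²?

descent: ρ → (-17,32,19)  [lands on river]
river: ρ → (19,44,-5)
river: ρ → (-5,46,10)
river: ρ → (10,34,-29)
river: ρ → (-29,24,15)
river: ρ → (15,36,-17)
closes: descent 1, river 6
min |a| on river = 5

5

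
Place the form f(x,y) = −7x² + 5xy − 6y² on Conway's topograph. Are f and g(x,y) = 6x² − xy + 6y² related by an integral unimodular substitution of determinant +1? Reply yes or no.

D₁ = -143, D₂ = -143
f is negative-definite; reduce −f:
−f: flip: (7,-5,6)→(6,5,7)
−f: reduced (well bottom): (6,5,7) with a≤c, −a<b≤a
flip sign back: reduced form of f is (-6,-5,-7)
g: flip: (6,-1,6)→(6,1,6)
g: reduced (well bottom): (6,1,6) with a≤c, −a<b≤a
reduced forms (-6, -5, -7) vs (6, 1, 6) ⇒ inequivalent

no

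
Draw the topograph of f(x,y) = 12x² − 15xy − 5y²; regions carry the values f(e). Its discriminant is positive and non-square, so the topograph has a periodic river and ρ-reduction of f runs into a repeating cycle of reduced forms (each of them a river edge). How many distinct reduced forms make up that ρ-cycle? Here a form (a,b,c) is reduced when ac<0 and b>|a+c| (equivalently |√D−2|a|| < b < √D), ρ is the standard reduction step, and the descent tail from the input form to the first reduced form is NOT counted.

D = 465, ⌊√D⌋ = 21
descent: ρ → (-5,15,12)  [lands on river]
river: ρ → (12,9,-8)
river: ρ → (-8,7,13)
river: ρ → (13,19,-2)
river: ρ → (-2,21,3)
river: ρ → (3,21,-2)
river: ρ → (-2,19,13)
river: ρ → (13,7,-8)
river: ρ → (-8,9,12)
river: ρ → (12,15,-5)
ρ-cycle length = 10 (tail of 1 descent step not counted)

10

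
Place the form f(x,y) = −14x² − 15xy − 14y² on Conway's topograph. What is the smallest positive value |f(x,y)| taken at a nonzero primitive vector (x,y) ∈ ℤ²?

translate: b→-13 (≡15 mod 28), so (14,15,14)→(14,-13,13)
flip: (14,-13,13)→(13,13,14)
reduced (well bottom): (13,13,14) with a≤c, −a<b≤a
well minimum |f| = |-13| = 13 (negative-definite)

13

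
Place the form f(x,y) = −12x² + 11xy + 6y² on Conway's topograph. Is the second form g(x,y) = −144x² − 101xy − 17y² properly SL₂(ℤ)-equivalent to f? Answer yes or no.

D₁ = 409, D₂ = 409
river cycle of f (length 54): (6, 13, -10), (-10, 7, 9), (9, 11, -8), (-8, 5, 12), (12, 19, -1), (-1, 19, 12), (12, 5, -8), (-8, 11, 9), (9, 7, -10), (-10, 13, 6), … (44 more)
river cycle of g (length 54): (6, 13, -10), (-10, 7, 9), (9, 11, -8), (-8, 5, 12), (12, 19, -1), (-1, 19, 12), (12, 5, -8), (-8, 11, 9), (9, 7, -10), (-10, 13, 6), … (44 more)
cycles coincide ⇒ equivalent

yes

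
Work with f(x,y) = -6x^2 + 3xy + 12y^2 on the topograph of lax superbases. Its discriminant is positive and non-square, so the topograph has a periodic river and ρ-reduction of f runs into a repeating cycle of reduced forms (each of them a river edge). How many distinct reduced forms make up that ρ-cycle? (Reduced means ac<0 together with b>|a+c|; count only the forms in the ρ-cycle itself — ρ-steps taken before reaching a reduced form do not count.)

D = 297, ⌊√D⌋ = 17
descent: ρ → (12,-3,-6)
descent: ρ → (-6,15,3)  [lands on river]
river: ρ → (3,15,-6)
river: ρ → (-6,9,9)
river: ρ → (9,9,-6)
ρ-cycle length = 4 (tail of 2 descent steps not counted)

4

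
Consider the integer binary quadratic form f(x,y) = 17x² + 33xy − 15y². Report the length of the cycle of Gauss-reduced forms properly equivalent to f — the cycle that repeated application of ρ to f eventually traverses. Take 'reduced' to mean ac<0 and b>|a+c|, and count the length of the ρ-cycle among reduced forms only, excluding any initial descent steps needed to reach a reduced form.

D = 2109, ⌊√D⌋ = 45
river: ρ → (-15,27,23)
river: ρ → (23,19,-19)
river: ρ → (-19,19,23)
river: ρ → (23,27,-15)
river: ρ → (-15,33,17)
river: ρ → (17,35,-13)
river: ρ → (-13,43,5)
river: ρ → (5,37,-37)
river: ρ → (-37,37,5)
river: ρ → (5,43,-13)
river: ρ → (-13,35,17)
river: ρ → (17,33,-15)
ρ-cycle length = 12 (tail of 0 descent steps not counted)

12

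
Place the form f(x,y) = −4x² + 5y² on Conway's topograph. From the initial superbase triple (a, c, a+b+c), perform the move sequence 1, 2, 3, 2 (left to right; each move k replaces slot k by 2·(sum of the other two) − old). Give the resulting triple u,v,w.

start (-4,5,1) = (f(1,0),f(0,1),f(1,1))
replace slot 1: 2·(5+1) − (-4) = 16 → (16,5,1)
replace slot 2: 2·(16+1) − 5 = 29 → (16,29,1)
replace slot 3: 2·(16+29) − 1 = 89 → (16,29,89)
replace slot 2: 2·(16+89) − 29 = 181 → (16,181,89)

16,181,89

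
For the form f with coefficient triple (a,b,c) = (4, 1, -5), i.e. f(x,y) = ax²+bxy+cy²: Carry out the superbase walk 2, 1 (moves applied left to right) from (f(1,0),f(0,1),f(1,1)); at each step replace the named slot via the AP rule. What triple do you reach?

start (4,-5,0) = (f(1,0),f(0,1),f(1,1))
replace slot 2: 2·(4+0) − (-5) = 13 → (4,13,0)
replace slot 1: 2·(13+0) − 4 = 22 → (22,13,0)

22,13,0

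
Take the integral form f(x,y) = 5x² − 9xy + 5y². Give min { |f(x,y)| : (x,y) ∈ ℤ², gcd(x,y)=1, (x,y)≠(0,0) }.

translate: b→1 (≡-9 mod 10), so (5,-9,5)→(5,1,1)
flip: (5,1,1)→(1,-1,5)
translate: b→1 (≡-1 mod 2), so (1,-1,5)→(1,1,5)
reduced (well bottom): (1,1,5) with a≤c, −a<b≤a
well minimum = a = 1

1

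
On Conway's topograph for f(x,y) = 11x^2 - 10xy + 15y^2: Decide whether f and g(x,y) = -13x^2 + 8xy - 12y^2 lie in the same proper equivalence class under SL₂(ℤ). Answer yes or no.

D₁ = -560, D₂ = -560
f: reduced (well bottom): (11,-10,15) with a≤c, −a<b≤a
g is negative-definite; reduce −g:
−g: flip: (13,-8,12)→(12,8,13)
−g: reduced (well bottom): (12,8,13) with a≤c, −a<b≤a
flip sign back: reduced form of g is (-12,-8,-13)
reduced forms (11, -10, 15) vs (-12, -8, -13) ⇒ inequivalent

no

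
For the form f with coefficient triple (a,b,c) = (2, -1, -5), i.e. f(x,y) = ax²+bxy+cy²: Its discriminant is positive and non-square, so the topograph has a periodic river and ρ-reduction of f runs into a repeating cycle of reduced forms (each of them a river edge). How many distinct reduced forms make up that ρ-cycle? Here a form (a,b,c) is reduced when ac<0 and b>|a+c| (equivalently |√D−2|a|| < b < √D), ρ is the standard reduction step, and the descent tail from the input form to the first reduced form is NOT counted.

D = 41, ⌊√D⌋ = 6
descent: ρ → (-5,1,2)
descent: ρ → (2,3,-4)  [lands on river]
river: ρ → (-4,5,1)
river: ρ → (1,5,-4)
river: ρ → (-4,3,2)
river: ρ → (2,5,-2)
river: ρ → (-2,3,4)
river: ρ → (4,5,-1)
river: ρ → (-1,5,4)
river: ρ → (4,3,-2)
river: ρ → (-2,5,2)
ρ-cycle length = 10 (tail of 2 descent steps not counted)

10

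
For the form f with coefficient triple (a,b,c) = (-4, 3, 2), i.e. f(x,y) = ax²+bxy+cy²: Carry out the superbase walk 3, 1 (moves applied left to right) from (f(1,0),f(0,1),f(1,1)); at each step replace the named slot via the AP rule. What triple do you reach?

start (-4,2,1) = (f(1,0),f(0,1),f(1,1))
replace slot 3: 2·((-4)+2) − 1 = -5 → (-4,2,-5)
replace slot 1: 2·(2+(-5)) − (-4) = -2 → (-2,2,-5)

-2,2,-5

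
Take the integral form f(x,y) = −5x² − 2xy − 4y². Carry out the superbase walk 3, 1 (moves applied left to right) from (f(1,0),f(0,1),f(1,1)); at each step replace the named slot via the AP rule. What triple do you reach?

start (-5,-4,-11) = (f(1,0),f(0,1),f(1,1))
replace slot 3: 2·((-5)+(-4)) − (-11) = -7 → (-5,-4,-7)
replace slot 1: 2·((-4)+(-7)) − (-5) = -17 → (-17,-4,-7)

-17,-4,-7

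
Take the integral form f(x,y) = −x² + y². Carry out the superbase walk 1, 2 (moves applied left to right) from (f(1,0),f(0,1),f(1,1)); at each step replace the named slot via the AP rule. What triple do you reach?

start (-1,1,0) = (f(1,0),f(0,1),f(1,1))
replace slot 1: 2·(1+0) − (-1) = 3 → (3,1,0)
replace slot 2: 2·(3+0) − 1 = 5 → (3,5,0)

3,5,0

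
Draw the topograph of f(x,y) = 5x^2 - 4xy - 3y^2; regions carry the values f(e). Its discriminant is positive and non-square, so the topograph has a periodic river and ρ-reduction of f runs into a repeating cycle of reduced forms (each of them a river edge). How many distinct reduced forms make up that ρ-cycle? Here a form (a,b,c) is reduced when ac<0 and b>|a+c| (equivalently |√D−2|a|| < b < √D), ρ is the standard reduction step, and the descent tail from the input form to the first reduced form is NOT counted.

D = 76, ⌊√D⌋ = 8
descent: ρ → (-3,4,5)  [lands on river]
river: ρ → (5,6,-2)
river: ρ → (-2,6,5)
river: ρ → (5,4,-3)
river: ρ → (-3,8,1)
river: ρ → (1,8,-3)
ρ-cycle length = 6 (tail of 1 descent step not counted)

6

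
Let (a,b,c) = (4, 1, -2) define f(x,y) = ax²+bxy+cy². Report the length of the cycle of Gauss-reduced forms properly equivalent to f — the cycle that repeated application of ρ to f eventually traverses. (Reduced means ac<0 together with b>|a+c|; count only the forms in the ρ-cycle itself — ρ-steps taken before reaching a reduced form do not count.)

D = 33, ⌊√D⌋ = 5
descent: ρ → (-2,3,3)  [lands on river]
river: ρ → (3,3,-2)
river: ρ → (-2,5,1)
river: ρ → (1,5,-2)
ρ-cycle length = 4 (tail of 1 descent step not counted)

4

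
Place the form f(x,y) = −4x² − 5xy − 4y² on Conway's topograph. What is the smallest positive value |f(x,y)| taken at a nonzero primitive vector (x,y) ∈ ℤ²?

translate: b→-3 (≡5 mod 8), so (4,5,4)→(4,-3,3)
flip: (4,-3,3)→(3,3,4)
reduced (well bottom): (3,3,4) with a≤c, −a<b≤a
well minimum |f| = |-3| = 3 (negative-definite)

3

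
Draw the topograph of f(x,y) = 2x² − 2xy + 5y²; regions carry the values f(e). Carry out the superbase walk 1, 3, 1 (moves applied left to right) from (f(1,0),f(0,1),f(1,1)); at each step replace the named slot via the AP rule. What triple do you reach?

start (2,5,5) = (f(1,0),f(0,1),f(1,1))
replace slot 1: 2·(5+5) − 2 = 18 → (18,5,5)
replace slot 3: 2·(18+5) − 5 = 41 → (18,5,41)
replace slot 1: 2·(5+41) − 18 = 74 → (74,5,41)

74,5,41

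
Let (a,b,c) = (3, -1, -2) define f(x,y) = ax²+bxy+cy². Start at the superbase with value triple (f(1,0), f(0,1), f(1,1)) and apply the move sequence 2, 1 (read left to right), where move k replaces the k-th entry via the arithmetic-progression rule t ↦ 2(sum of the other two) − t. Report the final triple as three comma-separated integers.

start (3,-2,0) = (f(1,0),f(0,1),f(1,1))
replace slot 2: 2·(3+0) − (-2) = 8 → (3,8,0)
replace slot 1: 2·(8+0) − 3 = 13 → (13,8,0)

13,8,0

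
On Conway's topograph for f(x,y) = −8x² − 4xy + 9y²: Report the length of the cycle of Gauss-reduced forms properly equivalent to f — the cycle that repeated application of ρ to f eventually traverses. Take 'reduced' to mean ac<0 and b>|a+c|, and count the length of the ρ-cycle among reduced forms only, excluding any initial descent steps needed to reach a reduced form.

D = 304, ⌊√D⌋ = 17
descent: ρ → (9,4,-8)  [lands on river]
river: ρ → (-8,12,5)
river: ρ → (5,8,-12)
river: ρ → (-12,16,1)
river: ρ → (1,16,-12)
river: ρ → (-12,8,5)
river: ρ → (5,12,-8)
river: ρ → (-8,4,9)
river: ρ → (9,14,-3)
river: ρ → (-3,16,4)
river: ρ → (4,16,-3)
river: ρ → (-3,14,9)
ρ-cycle length = 12 (tail of 1 descent step not counted)

12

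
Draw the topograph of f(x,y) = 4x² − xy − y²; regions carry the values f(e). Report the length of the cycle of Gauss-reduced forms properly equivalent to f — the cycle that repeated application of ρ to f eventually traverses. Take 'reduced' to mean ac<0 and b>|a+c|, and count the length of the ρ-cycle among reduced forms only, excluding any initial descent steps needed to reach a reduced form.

D = 17, ⌊√D⌋ = 4
descent: ρ → (-1,3,2)  [lands on river]
river: ρ → (2,1,-2)
river: ρ → (-2,3,1)
river: ρ → (1,3,-2)
river: ρ → (-2,1,2)
river: ρ → (2,3,-1)
ρ-cycle length = 6 (tail of 1 descent step not counted)

6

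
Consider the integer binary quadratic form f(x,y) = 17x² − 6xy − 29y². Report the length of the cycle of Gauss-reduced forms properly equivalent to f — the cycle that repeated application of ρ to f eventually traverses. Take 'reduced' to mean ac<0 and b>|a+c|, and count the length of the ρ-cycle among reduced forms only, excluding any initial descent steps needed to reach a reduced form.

D = 2008, ⌊√D⌋ = 44
descent: ρ → (-29,6,17)
descent: ρ → (17,28,-18)  [lands on river]
river: ρ → (-18,44,1)
river: ρ → (1,44,-18)
river: ρ → (-18,28,17)
river: ρ → (17,40,-6)
river: ρ → (-6,44,3)
river: ρ → (3,40,-34)
river: ρ → (-34,28,9)
river: ρ → (9,44,-2)
river: ρ → (-2,44,9)
river: ρ → (9,28,-34)
river: ρ → (-34,40,3)
river: ρ → (3,44,-6)
river: ρ → (-6,40,17)
ρ-cycle length = 14 (tail of 2 descent steps not counted)

14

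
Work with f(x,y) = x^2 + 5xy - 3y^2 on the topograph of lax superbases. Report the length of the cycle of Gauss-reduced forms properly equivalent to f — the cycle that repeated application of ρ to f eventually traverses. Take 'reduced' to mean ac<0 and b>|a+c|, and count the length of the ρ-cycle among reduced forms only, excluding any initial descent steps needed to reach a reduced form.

D = 37, ⌊√D⌋ = 6
river: ρ → (-3,1,3)
river: ρ → (3,5,-1)
river: ρ → (-1,5,3)
river: ρ → (3,1,-3)
river: ρ → (-3,5,1)
river: ρ → (1,5,-3)
ρ-cycle length = 6 (tail of 0 descent steps not counted)

6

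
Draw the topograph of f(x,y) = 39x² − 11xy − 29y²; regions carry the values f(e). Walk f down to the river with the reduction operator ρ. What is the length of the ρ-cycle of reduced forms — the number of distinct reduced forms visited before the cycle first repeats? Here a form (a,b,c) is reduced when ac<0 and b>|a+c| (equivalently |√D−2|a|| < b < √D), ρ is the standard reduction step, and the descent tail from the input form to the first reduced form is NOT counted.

D = 4645, ⌊√D⌋ = 68
descent: ρ → (-29,11,39)  [lands on river]
river: ρ → (39,67,-1)
river: ρ → (-1,67,39)
river: ρ → (39,11,-29)
river: ρ → (-29,47,21)
river: ρ → (21,37,-39)
river: ρ → (-39,41,19)
river: ρ → (19,35,-45)
river: ρ → (-45,55,9)
river: ρ → (9,53,-51)
river: ρ → (-51,49,11)
river: ρ → (11,61,-21)
river: ρ → (-21,65,5)
river: ρ → (5,65,-21)
river: ρ → (-21,61,11)
river: ρ → (11,49,-51)
river: ρ → (-51,53,9)
river: ρ → (9,55,-45)
river: ρ → (-45,35,19)
river: ρ → (19,41,-39)
river: ρ → (-39,37,21)
river: ρ → (21,47,-29)
ρ-cycle length = 22 (tail of 1 descent step not counted)

22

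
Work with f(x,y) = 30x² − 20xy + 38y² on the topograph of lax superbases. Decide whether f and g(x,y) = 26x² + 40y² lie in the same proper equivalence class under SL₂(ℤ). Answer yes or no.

D₁ = -4160, D₂ = -4160
f: reduced (well bottom): (30,-20,38) with a≤c, −a<b≤a
g: reduced (well bottom): (26,0,40) with a≤c, −a<b≤a
reduced forms (30, -20, 38) vs (26, 0, 40) ⇒ inequivalent

no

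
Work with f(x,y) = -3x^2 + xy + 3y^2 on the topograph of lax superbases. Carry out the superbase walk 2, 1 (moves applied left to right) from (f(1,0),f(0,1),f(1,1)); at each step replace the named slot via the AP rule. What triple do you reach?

start (-3,3,1) = (f(1,0),f(0,1),f(1,1))
replace slot 2: 2·((-3)+1) − 3 = -7 → (-3,-7,1)
replace slot 1: 2·((-7)+1) − (-3) = -9 → (-9,-7,1)

-9,-7,1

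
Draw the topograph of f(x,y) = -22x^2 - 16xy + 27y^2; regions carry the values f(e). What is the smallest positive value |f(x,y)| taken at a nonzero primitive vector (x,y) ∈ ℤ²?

descent: ρ → (27,16,-22)  [lands on river]
river: ρ → (-22,28,21)
river: ρ → (21,14,-29)
river: ρ → (-29,44,6)
river: ρ → (6,40,-43)
river: ρ → (-43,46,3)
river: ρ → (3,50,-11)
river: ρ → (-11,38,27)
closes: descent 1, river 8
min |a| on river = 3

3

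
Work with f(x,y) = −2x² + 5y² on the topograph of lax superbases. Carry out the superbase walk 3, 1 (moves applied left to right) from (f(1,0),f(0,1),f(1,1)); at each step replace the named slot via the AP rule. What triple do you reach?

start (-2,5,3) = (f(1,0),f(0,1),f(1,1))
replace slot 3: 2·((-2)+5) − 3 = 3 → (-2,5,3)
replace slot 1: 2·(5+3) − (-2) = 18 → (18,5,3)

18,5,3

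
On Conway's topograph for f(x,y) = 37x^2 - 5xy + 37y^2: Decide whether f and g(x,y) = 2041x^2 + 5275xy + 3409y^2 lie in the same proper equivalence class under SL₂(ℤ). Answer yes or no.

D₁ = -5451, D₂ = -5451
f: flip: (37,-5,37)→(37,5,37)
f: reduced (well bottom): (37,5,37) with a≤c, −a<b≤a
g: translate: b→1193 (≡5275 mod 4082), so (2041,5275,3409)→(2041,1193,175)
g: flip: (2041,1193,175)→(175,-1193,2041)
g: translate: b→-143 (≡-1193 mod 350), so (175,-1193,2041)→(175,-143,37)
g: flip: (175,-143,37)→(37,143,175)
g: translate: b→-5 (≡143 mod 74), so (37,143,175)→(37,-5,37)
g: flip: (37,-5,37)→(37,5,37)
g: reduced (well bottom): (37,5,37) with a≤c, −a<b≤a
reduced forms (37, 5, 37) vs (37, 5, 37) ⇒ equivalent

yes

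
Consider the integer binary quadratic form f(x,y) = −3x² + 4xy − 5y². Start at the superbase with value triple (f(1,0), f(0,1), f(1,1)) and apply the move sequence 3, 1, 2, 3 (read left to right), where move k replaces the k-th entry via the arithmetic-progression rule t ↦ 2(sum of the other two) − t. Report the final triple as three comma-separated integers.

start (-3,-5,-4) = (f(1,0),f(0,1),f(1,1))
replace slot 3: 2·((-3)+(-5)) − (-4) = -12 → (-3,-5,-12)
replace slot 1: 2·((-5)+(-12)) − (-3) = -31 → (-31,-5,-12)
replace slot 2: 2·((-31)+(-12)) − (-5) = -81 → (-31,-81,-12)
replace slot 3: 2·((-31)+(-81)) − (-12) = -212 → (-31,-81,-212)

-31,-81,-212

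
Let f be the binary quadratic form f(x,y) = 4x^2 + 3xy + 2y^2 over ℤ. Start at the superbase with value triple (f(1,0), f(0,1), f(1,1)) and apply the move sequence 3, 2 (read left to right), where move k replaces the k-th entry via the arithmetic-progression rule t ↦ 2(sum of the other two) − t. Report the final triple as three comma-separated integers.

start (4,2,9) = (f(1,0),f(0,1),f(1,1))
replace slot 3: 2·(4+2) − 9 = 3 → (4,2,3)
replace slot 2: 2·(4+3) − 2 = 12 → (4,12,3)

4,12,3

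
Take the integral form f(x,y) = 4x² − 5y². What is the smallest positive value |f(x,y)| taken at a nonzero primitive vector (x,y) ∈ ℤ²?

descent: ρ → (-5,0,4)
descent: ρ → (4,8,-1)  [lands on river]
river: ρ → (-1,8,4)
closes: descent 2, river 2
min |a| on river = 1

1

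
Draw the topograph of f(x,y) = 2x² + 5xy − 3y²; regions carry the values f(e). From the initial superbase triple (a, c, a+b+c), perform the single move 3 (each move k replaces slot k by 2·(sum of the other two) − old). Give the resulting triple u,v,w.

start (2,-3,4) = (f(1,0),f(0,1),f(1,1))
replace slot 3: 2·(2+(-3)) − 4 = -6 → (2,-3,-6)

2,-3,-6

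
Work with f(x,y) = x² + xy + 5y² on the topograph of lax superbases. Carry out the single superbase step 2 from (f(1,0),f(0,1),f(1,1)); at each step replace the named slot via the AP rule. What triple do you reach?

start (1,5,7) = (f(1,0),f(0,1),f(1,1))
replace slot 2: 2·(1+7) − 5 = 11 → (1,11,7)

1,11,7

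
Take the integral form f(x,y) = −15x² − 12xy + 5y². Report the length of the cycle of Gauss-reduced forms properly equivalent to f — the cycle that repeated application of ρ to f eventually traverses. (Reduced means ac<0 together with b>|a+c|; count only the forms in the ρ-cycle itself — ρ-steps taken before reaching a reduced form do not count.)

D = 444, ⌊√D⌋ = 21
descent: ρ → (5,12,-15)  [lands on river]
river: ρ → (-15,18,2)
river: ρ → (2,18,-15)
river: ρ → (-15,12,5)
river: ρ → (5,18,-6)
river: ρ → (-6,18,5)
ρ-cycle length = 6 (tail of 1 descent step not counted)

6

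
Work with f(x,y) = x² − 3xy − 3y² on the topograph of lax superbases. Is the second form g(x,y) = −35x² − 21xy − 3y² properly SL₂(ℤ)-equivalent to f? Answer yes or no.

D₁ = 21, D₂ = 21
river cycle of f (length 2): (-3, 3, 1), (1, 3, -3)
river cycle of g (length 2): (-3, 3, 1), (1, 3, -3)
cycles coincide ⇒ equivalent

yes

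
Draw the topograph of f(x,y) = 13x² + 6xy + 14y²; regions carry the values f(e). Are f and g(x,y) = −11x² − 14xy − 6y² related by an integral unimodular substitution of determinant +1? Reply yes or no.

D₁ = -692, D₂ = -68
discriminants differ ⇒ not SL₂(ℤ)-equivalent

no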